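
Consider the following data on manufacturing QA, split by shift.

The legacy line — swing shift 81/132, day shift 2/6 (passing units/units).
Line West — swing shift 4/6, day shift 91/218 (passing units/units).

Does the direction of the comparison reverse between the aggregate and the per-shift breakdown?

Swing shift: the legacy line 81/132 = 61.4%, Line West 4/6 = 66.7% → Line West
Day shift: the legacy line 2/6 = 33.3%, Line West 91/218 = 41.7% → Line West
Overall: the legacy line 83/138 = 60.1%, Line West 95/224 = 42.4% → the legacy line
Line West wins each shift group but the legacy line wins overall — the comparison reverses. Line West's units skew toward day shift, which has a lower base rate.

Yes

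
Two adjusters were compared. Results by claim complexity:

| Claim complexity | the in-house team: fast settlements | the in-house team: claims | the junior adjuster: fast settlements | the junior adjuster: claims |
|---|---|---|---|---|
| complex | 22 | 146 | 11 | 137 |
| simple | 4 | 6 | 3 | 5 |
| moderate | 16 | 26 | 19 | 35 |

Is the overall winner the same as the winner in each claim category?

Yes

Complex: the in-house team 22/146 = 15.1%, the junior adjuster 11/137 = 8.0% → the in-house team
Simple: the in-house team 4/6 = 66.7%, the junior adjuster 3/5 = 60.0% → the in-house team
Moderate: the in-house team 16/26 = 61.5%, the junior adjuster 19/35 = 54.3% → the in-house team
Overall: the in-house team 42/178 = 23.6%, the junior adjuster 33/177 = 18.6% → the in-house team
The in-house team wins overall and in every claim group — no reversal.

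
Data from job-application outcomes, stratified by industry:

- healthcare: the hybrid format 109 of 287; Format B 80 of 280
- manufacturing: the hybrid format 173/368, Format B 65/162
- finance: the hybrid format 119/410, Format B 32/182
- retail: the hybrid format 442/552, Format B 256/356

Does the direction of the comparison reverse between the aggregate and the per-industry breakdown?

No

Healthcare: the hybrid format 109/287 = 38.0%, Format B 80/280 = 28.6% → the hybrid format
Manufacturing: the hybrid format 173/368 = 47.0%, Format B 65/162 = 40.1% → the hybrid format
Finance: the hybrid format 119/410 = 29.0%, Format B 32/182 = 17.6% → the hybrid format
Retail: the hybrid format 442/552 = 80.1%, Format B 256/356 = 71.9% → the hybrid format
Overall: the hybrid format 843/1617 = 52.1%, Format B 433/980 = 44.2% → the hybrid format
The hybrid format wins overall and in every industry group — no reversal.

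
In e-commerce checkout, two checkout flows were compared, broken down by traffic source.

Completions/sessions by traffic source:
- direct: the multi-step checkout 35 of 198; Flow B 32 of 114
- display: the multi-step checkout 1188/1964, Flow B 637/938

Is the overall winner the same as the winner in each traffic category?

Direct: the multi-step checkout 35/198 = 17.7%, Flow B 32/114 = 28.1% → Flow B
Display: the multi-step checkout 1188/1964 = 60.5%, Flow B 637/938 = 67.9% → Flow B
Overall: the multi-step checkout 1223/2162 = 56.6%, Flow B 669/1052 = 63.6% → Flow B
Flow B wins overall and in every traffic group — no reversal.

Yes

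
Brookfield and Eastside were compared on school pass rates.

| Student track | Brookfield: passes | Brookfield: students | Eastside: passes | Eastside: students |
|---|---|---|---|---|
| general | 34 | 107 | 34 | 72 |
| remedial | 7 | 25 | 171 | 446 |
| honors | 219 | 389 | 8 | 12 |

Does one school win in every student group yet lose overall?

General: Brookfield 34/107 = 31.8%, Eastside 34/72 = 47.2% → Eastside
Remedial: Brookfield 7/25 = 28.0%, Eastside 171/446 = 38.3% → Eastside
Honors: Brookfield 219/389 = 56.3%, Eastside 8/12 = 66.7% → Eastside
Overall: Brookfield 260/521 = 49.9%, Eastside 213/530 = 40.2% → Brookfield
Eastside wins each student group but Brookfield wins overall — the comparison reverses. Eastside's students skew toward remedial, which has a lower base rate.

Yes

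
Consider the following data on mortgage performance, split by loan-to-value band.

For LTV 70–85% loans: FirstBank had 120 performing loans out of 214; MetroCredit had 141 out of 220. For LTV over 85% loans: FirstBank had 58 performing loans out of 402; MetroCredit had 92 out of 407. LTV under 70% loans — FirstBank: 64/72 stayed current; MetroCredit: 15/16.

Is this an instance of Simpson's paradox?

No

LTV 70–85%: FirstBank 120/214 = 56.1%, MetroCredit 141/220 = 64.1% → MetroCredit
LTV over 85%: FirstBank 58/402 = 14.4%, MetroCredit 92/407 = 22.6% → MetroCredit
LTV under 70%: FirstBank 64/72 = 88.9%, MetroCredit 15/16 = 93.8% → MetroCredit
Overall: FirstBank 242/688 = 35.2%, MetroCredit 248/643 = 38.6% → MetroCredit
MetroCredit wins overall and in every loan-to-value group — no reversal.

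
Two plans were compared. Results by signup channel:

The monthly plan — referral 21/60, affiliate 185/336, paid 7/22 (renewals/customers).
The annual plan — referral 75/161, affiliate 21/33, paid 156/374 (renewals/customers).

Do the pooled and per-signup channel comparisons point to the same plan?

Referral: the monthly plan 21/60 = 35.0%, the annual plan 75/161 = 46.6% → the annual plan
Affiliate: the monthly plan 185/336 = 55.1%, the annual plan 21/33 = 63.6% → the annual plan
Paid: the monthly plan 7/22 = 31.8%, the annual plan 156/374 = 41.7% → the annual plan
Overall: the monthly plan 213/418 = 51.0%, the annual plan 252/568 = 44.4% → the monthly plan
The annual plan wins each signup group but the monthly plan wins overall — the comparison reverses. The annual plan's customers skew toward paid, which has a lower base rate.

No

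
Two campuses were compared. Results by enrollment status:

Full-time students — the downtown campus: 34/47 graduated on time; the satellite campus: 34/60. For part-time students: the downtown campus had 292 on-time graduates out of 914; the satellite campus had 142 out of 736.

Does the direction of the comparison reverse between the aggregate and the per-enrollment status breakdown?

Full-time: the downtown campus 34/47 = 72.3%, the satellite campus 34/60 = 56.7% → the downtown campus
Part-time: the downtown campus 292/914 = 31.9%, the satellite campus 142/736 = 19.3% → the downtown campus
Overall: the downtown campus 326/961 = 33.9%, the satellite campus 176/796 = 22.1% → the downtown campus
The downtown campus wins overall and in every enrollment group — no reversal.

No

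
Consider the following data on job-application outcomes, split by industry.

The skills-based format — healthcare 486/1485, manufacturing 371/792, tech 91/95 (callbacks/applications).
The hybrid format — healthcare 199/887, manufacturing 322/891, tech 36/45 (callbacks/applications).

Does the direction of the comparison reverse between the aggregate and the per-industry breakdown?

Healthcare: the skills-based format 486/1485 = 32.7%, the hybrid format 199/887 = 22.4% → the skills-based format
Manufacturing: the skills-based format 371/792 = 46.8%, the hybrid format 322/891 = 36.1% → the skills-based format
Tech: the skills-based format 91/95 = 95.8%, the hybrid format 36/45 = 80.0% → the skills-based format
Overall: the skills-based format 948/2372 = 40.0%, the hybrid format 557/1823 = 30.6% → the skills-based format
The skills-based format wins overall and in every industry group — no reversal.

No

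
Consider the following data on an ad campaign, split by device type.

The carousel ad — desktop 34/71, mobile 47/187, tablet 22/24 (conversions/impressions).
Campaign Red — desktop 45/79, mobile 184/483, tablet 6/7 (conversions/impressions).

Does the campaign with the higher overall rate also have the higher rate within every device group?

Desktop: the carousel ad 34/71 = 47.9%, Campaign Red 45/79 = 57.0% → Campaign Red
Mobile: the carousel ad 47/187 = 25.1%, Campaign Red 184/483 = 38.1% → Campaign Red
Tablet: the carousel ad 22/24 = 91.7%, Campaign Red 6/7 = 85.7% → the carousel ad
Overall: the carousel ad 103/282 = 36.5%, Campaign Red 235/569 = 41.3% → Campaign Red
Neither sweeps: the carousel ad wins 1 of 3 groups, Campaign Red wins 2. Campaign Red wins overall but not every group — no Simpson reversal.

No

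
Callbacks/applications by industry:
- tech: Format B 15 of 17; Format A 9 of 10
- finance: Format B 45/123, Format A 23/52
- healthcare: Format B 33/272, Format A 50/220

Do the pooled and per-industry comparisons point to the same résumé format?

Tech: Format B 15/17 = 88.2%, Format A 9/10 = 90.0% → Format A
Finance: Format B 45/123 = 36.6%, Format A 23/52 = 44.2% → Format A
Healthcare: Format B 33/272 = 12.1%, Format A 50/220 = 22.7% → Format A
Overall: Format B 93/412 = 22.6%, Format A 82/282 = 29.1% → Format A
Format A wins overall and in every industry group — no reversal.

Yes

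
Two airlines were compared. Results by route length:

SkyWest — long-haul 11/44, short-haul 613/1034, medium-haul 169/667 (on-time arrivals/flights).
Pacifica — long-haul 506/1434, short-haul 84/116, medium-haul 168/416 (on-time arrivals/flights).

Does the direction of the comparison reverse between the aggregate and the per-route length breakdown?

Yes

Long-haul: SkyWest 11/44 = 25.0%, Pacifica 506/1434 = 35.3% → Pacifica
Short-haul: SkyWest 613/1034 = 59.3%, Pacifica 84/116 = 72.4% → Pacifica
Medium-haul: SkyWest 169/667 = 25.3%, Pacifica 168/416 = 40.4% → Pacifica
Overall: SkyWest 793/1745 = 45.4%, Pacifica 758/1966 = 38.6% → SkyWest
Pacifica wins each route group but SkyWest wins overall — the comparison reverses. Pacifica's flights skew toward long-haul, which has a lower base rate.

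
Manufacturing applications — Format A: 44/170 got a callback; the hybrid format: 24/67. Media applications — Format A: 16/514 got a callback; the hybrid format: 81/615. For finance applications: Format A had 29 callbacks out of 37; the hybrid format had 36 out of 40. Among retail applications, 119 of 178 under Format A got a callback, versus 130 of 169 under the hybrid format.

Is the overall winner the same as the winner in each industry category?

Manufacturing: Format A 44/170 = 25.9%, the hybrid format 24/67 = 35.8% → the hybrid format
Media: Format A 16/514 = 3.1%, the hybrid format 81/615 = 13.2% → the hybrid format
Finance: Format A 29/37 = 78.4%, the hybrid format 36/40 = 90.0% → the hybrid format
Retail: Format A 119/178 = 66.9%, the hybrid format 130/169 = 76.9% → the hybrid format
Overall: Format A 208/899 = 23.1%, the hybrid format 271/891 = 30.4% → the hybrid format
The hybrid format wins overall and in every industry group — no reversal.

Yes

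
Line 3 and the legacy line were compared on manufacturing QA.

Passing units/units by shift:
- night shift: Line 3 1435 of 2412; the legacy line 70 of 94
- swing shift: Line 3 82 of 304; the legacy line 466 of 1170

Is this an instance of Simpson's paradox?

Night shift: Line 3 1435/2412 = 59.5%, the legacy line 70/94 = 74.5% → the legacy line
Swing shift: Line 3 82/304 = 27.0%, the legacy line 466/1170 = 39.8% → the legacy line
Overall: Line 3 1517/2716 = 55.9%, the legacy line 536/1264 = 42.4% → Line 3
The legacy line wins each shift group but Line 3 wins overall — the comparison reverses. The legacy line's units skew toward swing shift, which has a lower base rate.

Yes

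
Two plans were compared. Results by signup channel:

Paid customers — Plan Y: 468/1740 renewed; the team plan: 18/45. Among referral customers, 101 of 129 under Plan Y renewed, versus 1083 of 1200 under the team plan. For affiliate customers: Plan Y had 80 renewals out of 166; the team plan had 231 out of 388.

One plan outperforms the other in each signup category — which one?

Paid: Plan Y 468/1740 = 26.9%, the team plan 18/45 = 40.0% → the team plan
Referral: Plan Y 101/129 = 78.3%, the team plan 1083/1200 = 90.2% → the team plan
Affiliate: Plan Y 80/166 = 48.2%, the team plan 231/388 = 59.5% → the team plan
The team plan has the higher rate in all 3 groups.

the team plan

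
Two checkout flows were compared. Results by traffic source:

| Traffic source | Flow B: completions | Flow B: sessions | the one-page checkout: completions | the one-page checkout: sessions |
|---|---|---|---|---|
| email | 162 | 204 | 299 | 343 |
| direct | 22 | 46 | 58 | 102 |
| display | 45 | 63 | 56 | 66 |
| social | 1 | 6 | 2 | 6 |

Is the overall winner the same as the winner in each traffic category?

Email: Flow B 162/204 = 79.4%, the one-page checkout 299/343 = 87.2% → the one-page checkout
Direct: Flow B 22/46 = 47.8%, the one-page checkout 58/102 = 56.9% → the one-page checkout
Display: Flow B 45/63 = 71.4%, the one-page checkout 56/66 = 84.8% → the one-page checkout
Social: Flow B 1/6 = 16.7%, the one-page checkout 2/6 = 33.3% → the one-page checkout
Overall: Flow B 230/319 = 72.1%, the one-page checkout 415/517 = 80.3% → the one-page checkout
The one-page checkout wins overall and in every traffic group — no reversal.

Yes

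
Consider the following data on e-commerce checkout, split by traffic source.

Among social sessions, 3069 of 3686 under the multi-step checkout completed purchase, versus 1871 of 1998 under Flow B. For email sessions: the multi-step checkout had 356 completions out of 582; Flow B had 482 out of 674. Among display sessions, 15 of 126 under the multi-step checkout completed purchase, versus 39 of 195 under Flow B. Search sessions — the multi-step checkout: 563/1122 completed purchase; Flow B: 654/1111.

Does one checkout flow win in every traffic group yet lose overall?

No

Social: the multi-step checkout 3069/3686 = 83.3%, Flow B 1871/1998 = 93.6% → Flow B
Email: the multi-step checkout 356/582 = 61.2%, Flow B 482/674 = 71.5% → Flow B
Display: the multi-step checkout 15/126 = 11.9%, Flow B 39/195 = 20.0% → Flow B
Search: the multi-step checkout 563/1122 = 50.2%, Flow B 654/1111 = 58.9% → Flow B
Overall: the multi-step checkout 4003/5516 = 72.6%, Flow B 3046/3978 = 76.6% → Flow B
Flow B wins overall and in every traffic group — no reversal.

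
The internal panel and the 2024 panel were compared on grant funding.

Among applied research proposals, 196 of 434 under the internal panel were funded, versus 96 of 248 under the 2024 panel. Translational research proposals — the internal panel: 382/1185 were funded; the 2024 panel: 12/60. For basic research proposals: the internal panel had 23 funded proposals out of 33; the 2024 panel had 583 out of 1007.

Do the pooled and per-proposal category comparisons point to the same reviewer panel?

Applied research: the internal panel 196/434 = 45.2%, the 2024 panel 96/248 = 38.7% → the internal panel
Translational research: the internal panel 382/1185 = 32.2%, the 2024 panel 12/60 = 20.0% → the internal panel
Basic research: the internal panel 23/33 = 69.7%, the 2024 panel 583/1007 = 57.9% → the internal panel
Overall: the internal panel 601/1652 = 36.4%, the 2024 panel 691/1315 = 52.5% → the 2024 panel
The internal panel wins each proposal group but the 2024 panel wins overall — the comparison reverses. The internal panel's proposals skew toward translational research, which has a lower base rate.

No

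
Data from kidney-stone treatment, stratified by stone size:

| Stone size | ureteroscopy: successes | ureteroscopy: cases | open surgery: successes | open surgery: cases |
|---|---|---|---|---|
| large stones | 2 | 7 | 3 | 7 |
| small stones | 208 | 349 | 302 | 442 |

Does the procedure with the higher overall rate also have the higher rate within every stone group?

Large stones: ureteroscopy 2/7 = 28.6%, open surgery 3/7 = 42.9% → open surgery
Small stones: ureteroscopy 208/349 = 59.6%, open surgery 302/442 = 68.3% → open surgery
Overall: ureteroscopy 210/356 = 59.0%, open surgery 305/449 = 67.9% → open surgery
Open surgery wins overall and in every stone group — no reversal.

Yes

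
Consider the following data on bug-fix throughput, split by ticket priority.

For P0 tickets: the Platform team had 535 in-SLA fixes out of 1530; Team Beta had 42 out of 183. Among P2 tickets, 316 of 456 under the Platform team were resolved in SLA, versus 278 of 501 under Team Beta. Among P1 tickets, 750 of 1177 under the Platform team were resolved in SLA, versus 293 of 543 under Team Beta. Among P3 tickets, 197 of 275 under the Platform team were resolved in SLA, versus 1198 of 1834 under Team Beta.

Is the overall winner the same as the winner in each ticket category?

P0: the Platform team 535/1530 = 35.0%, Team Beta 42/183 = 23.0% → the Platform team
P2: the Platform team 316/456 = 69.3%, Team Beta 278/501 = 55.5% → the Platform team
P1: the Platform team 750/1177 = 63.7%, Team Beta 293/543 = 54.0% → the Platform team
P3: the Platform team 197/275 = 71.6%, Team Beta 1198/1834 = 65.3% → the Platform team
Overall: the Platform team 1798/3438 = 52.3%, Team Beta 1811/3061 = 59.2% → Team Beta
The Platform team wins each ticket group but Team Beta wins overall — the comparison reverses. The Platform team's tickets skew toward P0, which has a lower base rate.

No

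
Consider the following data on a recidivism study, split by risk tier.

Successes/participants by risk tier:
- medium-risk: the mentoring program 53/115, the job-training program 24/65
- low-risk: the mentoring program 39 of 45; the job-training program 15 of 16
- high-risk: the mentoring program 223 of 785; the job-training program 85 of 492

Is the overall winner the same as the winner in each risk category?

Medium-risk: the mentoring program 53/115 = 46.1%, the job-training program 24/65 = 36.9% → the mentoring program
Low-risk: the mentoring program 39/45 = 86.7%, the job-training program 15/16 = 93.8% → the job-training program
High-risk: the mentoring program 223/785 = 28.4%, the job-training program 85/492 = 17.3% → the mentoring program
Overall: the mentoring program 315/945 = 33.3%, the job-training program 124/573 = 21.6% → the mentoring program
Neither sweeps: the mentoring program wins 2 of 3 groups, the job-training program wins 1. The mentoring program wins overall but not every group — no Simpson reversal.

No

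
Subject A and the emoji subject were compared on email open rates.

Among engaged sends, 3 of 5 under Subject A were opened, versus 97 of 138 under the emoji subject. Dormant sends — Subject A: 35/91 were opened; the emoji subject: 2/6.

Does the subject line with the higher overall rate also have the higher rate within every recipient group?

Engaged: Subject A 3/5 = 60.0%, the emoji subject 97/138 = 70.3% → the emoji subject
Dormant: Subject A 35/91 = 38.5%, the emoji subject 2/6 = 33.3% → Subject A
Overall: Subject A 38/96 = 39.6%, the emoji subject 99/144 = 68.8% → the emoji subject
Neither sweeps: Subject A wins 1 of 2 groups, the emoji subject wins 1. The emoji subject wins overall but not every group — no Simpson reversal.

No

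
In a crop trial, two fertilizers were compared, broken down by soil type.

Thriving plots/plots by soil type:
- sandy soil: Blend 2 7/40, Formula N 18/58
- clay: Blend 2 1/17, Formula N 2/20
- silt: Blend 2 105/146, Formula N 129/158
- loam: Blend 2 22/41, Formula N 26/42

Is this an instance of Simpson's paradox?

No

Sandy soil: Blend 2 7/40 = 17.5%, Formula N 18/58 = 31.0% → Formula N
Clay: Blend 2 1/17 = 5.9%, Formula N 2/20 = 10.0% → Formula N
Silt: Blend 2 105/146 = 71.9%, Formula N 129/158 = 81.6% → Formula N
Loam: Blend 2 22/41 = 53.7%, Formula N 26/42 = 61.9% → Formula N
Overall: Blend 2 135/244 = 55.3%, Formula N 175/278 = 62.9% → Formula N
Formula N wins overall and in every soil group — no reversal.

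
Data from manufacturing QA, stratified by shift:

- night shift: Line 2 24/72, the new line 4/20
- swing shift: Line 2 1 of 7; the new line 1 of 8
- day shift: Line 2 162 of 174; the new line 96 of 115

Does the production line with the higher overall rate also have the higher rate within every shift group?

Yes

Night shift: Line 2 24/72 = 33.3%, the new line 4/20 = 20.0% → Line 2
Swing shift: Line 2 1/7 = 14.3%, the new line 1/8 = 12.5% → Line 2
Day shift: Line 2 162/174 = 93.1%, the new line 96/115 = 83.5% → Line 2
Overall: Line 2 187/253 = 73.9%, the new line 101/143 = 70.6% → Line 2
Line 2 wins overall and in every shift group — no reversal.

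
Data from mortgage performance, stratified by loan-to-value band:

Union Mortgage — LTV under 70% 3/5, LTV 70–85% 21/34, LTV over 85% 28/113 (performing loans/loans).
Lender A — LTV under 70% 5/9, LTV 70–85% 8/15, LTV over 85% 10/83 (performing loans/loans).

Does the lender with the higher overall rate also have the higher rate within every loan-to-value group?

LTV under 70%: Union Mortgage 3/5 = 60.0%, Lender A 5/9 = 55.6% → Union Mortgage
LTV 70–85%: Union Mortgage 21/34 = 61.8%, Lender A 8/15 = 53.3% → Union Mortgage
LTV over 85%: Union Mortgage 28/113 = 24.8%, Lender A 10/83 = 12.0% → Union Mortgage
Overall: Union Mortgage 52/152 = 34.2%, Lender A 23/107 = 21.5% → Union Mortgage
Union Mortgage wins overall and in every loan-to-value group — no reversal.

Yes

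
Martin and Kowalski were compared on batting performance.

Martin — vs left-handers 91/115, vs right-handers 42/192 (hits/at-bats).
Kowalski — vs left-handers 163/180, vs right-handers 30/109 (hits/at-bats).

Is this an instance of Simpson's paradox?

Vs left-handers: Martin 91/115 = 79.1%, Kowalski 163/180 = 90.6% → Kowalski
Vs right-handers: Martin 42/192 = 21.9%, Kowalski 30/109 = 27.5% → Kowalski
Overall: Martin 133/307 = 43.3%, Kowalski 193/289 = 66.8% → Kowalski
Kowalski wins overall and in every pitcher group — no reversal.

No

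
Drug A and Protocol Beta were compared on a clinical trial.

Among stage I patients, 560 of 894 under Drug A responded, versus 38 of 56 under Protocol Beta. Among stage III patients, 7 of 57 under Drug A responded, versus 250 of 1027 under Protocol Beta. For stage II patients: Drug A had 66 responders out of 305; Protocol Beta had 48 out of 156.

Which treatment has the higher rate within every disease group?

Stage I: Drug A 560/894 = 62.6%, Protocol Beta 38/56 = 67.9% → Protocol Beta
Stage III: Drug A 7/57 = 12.3%, Protocol Beta 250/1027 = 24.3% → Protocol Beta
Stage II: Drug A 66/305 = 21.6%, Protocol Beta 48/156 = 30.8% → Protocol Beta
Protocol Beta has the higher rate in all 3 groups.

Protocol Beta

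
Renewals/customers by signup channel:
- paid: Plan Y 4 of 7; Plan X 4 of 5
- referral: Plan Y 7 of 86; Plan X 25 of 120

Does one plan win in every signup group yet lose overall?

Paid: Plan Y 4/7 = 57.1%, Plan X 4/5 = 80.0% → Plan X
Referral: Plan Y 7/86 = 8.1%, Plan X 25/120 = 20.8% → Plan X
Overall: Plan Y 11/93 = 11.8%, Plan X 29/125 = 23.2% → Plan X
Plan X wins overall and in every signup group — no reversal.

No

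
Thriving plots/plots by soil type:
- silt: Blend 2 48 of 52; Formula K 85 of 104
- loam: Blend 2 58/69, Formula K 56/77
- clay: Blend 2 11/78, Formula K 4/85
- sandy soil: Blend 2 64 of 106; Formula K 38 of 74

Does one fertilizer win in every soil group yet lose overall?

Silt: Blend 2 48/52 = 92.3%, Formula K 85/104 = 81.7% → Blend 2
Loam: Blend 2 58/69 = 84.1%, Formula K 56/77 = 72.7% → Blend 2
Clay: Blend 2 11/78 = 14.1%, Formula K 4/85 = 4.7% → Blend 2
Sandy soil: Blend 2 64/106 = 60.4%, Formula K 38/74 = 51.4% → Blend 2
Overall: Blend 2 181/305 = 59.3%, Formula K 183/340 = 53.8% → Blend 2
Blend 2 wins overall and in every soil group — no reversal.

No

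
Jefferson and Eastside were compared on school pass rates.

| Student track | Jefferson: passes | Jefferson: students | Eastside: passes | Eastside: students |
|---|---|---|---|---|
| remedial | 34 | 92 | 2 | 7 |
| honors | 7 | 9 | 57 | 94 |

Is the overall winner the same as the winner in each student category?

Remedial: Jefferson 34/92 = 37.0%, Eastside 2/7 = 28.6% → Jefferson
Honors: Jefferson 7/9 = 77.8%, Eastside 57/94 = 60.6% → Jefferson
Overall: Jefferson 41/101 = 40.6%, Eastside 59/101 = 58.4% → Eastside
Jefferson wins each student group but Eastside wins overall — the comparison reverses. Jefferson's students skew toward remedial, which has a lower base rate.

No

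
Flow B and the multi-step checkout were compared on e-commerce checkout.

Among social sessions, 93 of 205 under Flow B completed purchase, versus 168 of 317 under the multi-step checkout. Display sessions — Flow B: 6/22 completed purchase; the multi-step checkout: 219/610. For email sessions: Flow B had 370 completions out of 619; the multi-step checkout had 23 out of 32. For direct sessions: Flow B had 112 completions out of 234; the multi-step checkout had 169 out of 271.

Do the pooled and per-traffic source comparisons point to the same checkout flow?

No

Social: Flow B 93/205 = 45.4%, the multi-step checkout 168/317 = 53.0% → the multi-step checkout
Display: Flow B 6/22 = 27.3%, the multi-step checkout 219/610 = 35.9% → the multi-step checkout
Email: Flow B 370/619 = 59.8%, the multi-step checkout 23/32 = 71.9% → the multi-step checkout
Direct: Flow B 112/234 = 47.9%, the multi-step checkout 169/271 = 62.4% → the multi-step checkout
Overall: Flow B 581/1080 = 53.8%, the multi-step checkout 579/1230 = 47.1% → Flow B
The multi-step checkout wins each traffic group but Flow B wins overall — the comparison reverses. The multi-step checkout's sessions skew toward display, which has a lower base rate.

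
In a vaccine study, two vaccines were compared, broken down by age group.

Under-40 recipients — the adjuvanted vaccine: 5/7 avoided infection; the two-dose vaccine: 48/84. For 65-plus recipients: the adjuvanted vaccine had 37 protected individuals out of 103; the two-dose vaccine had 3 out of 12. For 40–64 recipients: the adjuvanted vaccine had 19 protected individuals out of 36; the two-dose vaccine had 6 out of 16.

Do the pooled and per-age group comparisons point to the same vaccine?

No

Under-40: the adjuvanted vaccine 5/7 = 71.4%, the two-dose vaccine 48/84 = 57.1% → the adjuvanted vaccine
65-plus: the adjuvanted vaccine 37/103 = 35.9%, the two-dose vaccine 3/12 = 25.0% → the adjuvanted vaccine
40–64: the adjuvanted vaccine 19/36 = 52.8%, the two-dose vaccine 6/16 = 37.5% → the adjuvanted vaccine
Overall: the adjuvanted vaccine 61/146 = 41.8%, the two-dose vaccine 57/112 = 50.9% → the two-dose vaccine
The adjuvanted vaccine wins each age group but the two-dose vaccine wins overall — the comparison reverses. The adjuvanted vaccine's recipients skew toward 65-plus, which has a lower base rate.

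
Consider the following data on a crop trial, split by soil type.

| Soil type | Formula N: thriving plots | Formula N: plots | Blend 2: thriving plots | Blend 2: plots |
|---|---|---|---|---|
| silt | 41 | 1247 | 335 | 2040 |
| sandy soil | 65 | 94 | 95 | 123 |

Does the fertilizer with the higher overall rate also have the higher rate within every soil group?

Silt: Formula N 41/1247 = 3.3%, Blend 2 335/2040 = 16.4% → Blend 2
Sandy soil: Formula N 65/94 = 69.1%, Blend 2 95/123 = 77.2% → Blend 2
Overall: Formula N 106/1341 = 7.9%, Blend 2 430/2163 = 19.9% → Blend 2
Blend 2 wins overall and in every soil group — no reversal.

Yes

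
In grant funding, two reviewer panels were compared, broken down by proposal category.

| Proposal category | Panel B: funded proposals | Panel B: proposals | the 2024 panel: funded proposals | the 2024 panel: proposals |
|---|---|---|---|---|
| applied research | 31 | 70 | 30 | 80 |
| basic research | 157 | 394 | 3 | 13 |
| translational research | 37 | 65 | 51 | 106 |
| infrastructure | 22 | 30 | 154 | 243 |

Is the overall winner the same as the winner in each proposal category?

Applied research: Panel B 31/70 = 44.3%, the 2024 panel 30/80 = 37.5% → Panel B
Basic research: Panel B 157/394 = 39.8%, the 2024 panel 3/13 = 23.1% → Panel B
Translational research: Panel B 37/65 = 56.9%, the 2024 panel 51/106 = 48.1% → Panel B
Infrastructure: Panel B 22/30 = 73.3%, the 2024 panel 154/243 = 63.4% → Panel B
Overall: Panel B 247/559 = 44.2%, the 2024 panel 238/442 = 53.8% → the 2024 panel
Panel B wins each proposal group but the 2024 panel wins overall — the comparison reverses. Panel B's proposals skew toward basic research, which has a lower base rate.

No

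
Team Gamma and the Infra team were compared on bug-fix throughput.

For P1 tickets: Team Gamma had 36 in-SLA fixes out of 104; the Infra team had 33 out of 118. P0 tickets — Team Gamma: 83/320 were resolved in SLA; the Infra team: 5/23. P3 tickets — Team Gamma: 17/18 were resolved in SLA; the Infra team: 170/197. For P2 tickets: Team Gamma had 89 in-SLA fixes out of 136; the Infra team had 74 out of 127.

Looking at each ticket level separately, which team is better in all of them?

Team Gamma

P1: Team Gamma 36/104 = 34.6%, the Infra team 33/118 = 28.0% → Team Gamma
P0: Team Gamma 83/320 = 25.9%, the Infra team 5/23 = 21.7% → Team Gamma
P3: Team Gamma 17/18 = 94.4%, the Infra team 170/197 = 86.3% → Team Gamma
P2: Team Gamma 89/136 = 65.4%, the Infra team 74/127 = 58.3% → Team Gamma
Team Gamma has the higher rate in all 4 groups.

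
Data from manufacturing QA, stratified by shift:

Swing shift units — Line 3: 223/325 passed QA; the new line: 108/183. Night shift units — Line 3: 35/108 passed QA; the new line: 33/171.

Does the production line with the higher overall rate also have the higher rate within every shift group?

Swing shift: Line 3 223/325 = 68.6%, the new line 108/183 = 59.0% → Line 3
Night shift: Line 3 35/108 = 32.4%, the new line 33/171 = 19.3% → Line 3
Overall: Line 3 258/433 = 59.6%, the new line 141/354 = 39.8% → Line 3
Line 3 wins overall and in every shift group — no reversal.

Yes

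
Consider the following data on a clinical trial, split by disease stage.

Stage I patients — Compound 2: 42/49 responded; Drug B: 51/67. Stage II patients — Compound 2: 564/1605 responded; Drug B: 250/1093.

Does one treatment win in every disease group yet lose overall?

No

Stage I: Compound 2 42/49 = 85.7%, Drug B 51/67 = 76.1% → Compound 2
Stage II: Compound 2 564/1605 = 35.1%, Drug B 250/1093 = 22.9% → Compound 2
Overall: Compound 2 606/1654 = 36.6%, Drug B 301/1160 = 25.9% → Compound 2
Compound 2 wins overall and in every disease group — no reversal.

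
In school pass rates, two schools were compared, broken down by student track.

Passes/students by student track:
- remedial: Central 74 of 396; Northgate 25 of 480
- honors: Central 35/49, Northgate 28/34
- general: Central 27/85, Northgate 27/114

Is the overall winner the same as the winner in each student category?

No

Remedial: Central 74/396 = 18.7%, Northgate 25/480 = 5.2% → Central
Honors: Central 35/49 = 71.4%, Northgate 28/34 = 82.4% → Northgate
General: Central 27/85 = 31.8%, Northgate 27/114 = 23.7% → Central
Overall: Central 136/530 = 25.7%, Northgate 80/628 = 12.7% → Central
Neither sweeps: Central wins 2 of 3 groups, Northgate wins 1. Central wins overall but not every group — no Simpson reversal.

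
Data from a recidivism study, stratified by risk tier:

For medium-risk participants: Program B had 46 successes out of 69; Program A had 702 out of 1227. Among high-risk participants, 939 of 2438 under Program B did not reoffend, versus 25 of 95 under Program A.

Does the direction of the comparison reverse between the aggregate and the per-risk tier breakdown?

Yes

Medium-risk: Program B 46/69 = 66.7%, Program A 702/1227 = 57.2% → Program B
High-risk: Program B 939/2438 = 38.5%, Program A 25/95 = 26.3% → Program B
Overall: Program B 985/2507 = 39.3%, Program A 727/1322 = 55.0% → Program A
Program B wins each risk group but Program A wins overall — the comparison reverses. Program B's participants skew toward high-risk, which has a lower base rate.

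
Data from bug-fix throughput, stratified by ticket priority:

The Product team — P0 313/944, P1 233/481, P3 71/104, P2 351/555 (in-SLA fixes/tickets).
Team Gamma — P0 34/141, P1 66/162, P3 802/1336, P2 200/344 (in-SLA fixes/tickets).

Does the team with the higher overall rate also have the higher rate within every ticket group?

No

P0: the Product team 313/944 = 33.2%, Team Gamma 34/141 = 24.1% → the Product team
P1: the Product team 233/481 = 48.4%, Team Gamma 66/162 = 40.7% → the Product team
P3: the Product team 71/104 = 68.3%, Team Gamma 802/1336 = 60.0% → the Product team
P2: the Product team 351/555 = 63.2%, Team Gamma 200/344 = 58.1% → the Product team
Overall: the Product team 968/2084 = 46.4%, Team Gamma 1102/1983 = 55.6% → Team Gamma
The Product team wins each ticket group but Team Gamma wins overall — the comparison reverses. The Product team's tickets skew toward P0, which has a lower base rate.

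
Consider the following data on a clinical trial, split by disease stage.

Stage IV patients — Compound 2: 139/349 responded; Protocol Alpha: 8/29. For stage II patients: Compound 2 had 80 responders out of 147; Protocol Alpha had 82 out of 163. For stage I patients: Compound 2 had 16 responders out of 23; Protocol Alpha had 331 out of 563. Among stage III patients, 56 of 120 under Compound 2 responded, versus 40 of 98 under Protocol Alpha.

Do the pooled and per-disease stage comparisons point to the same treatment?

No

Stage IV: Compound 2 139/349 = 39.8%, Protocol Alpha 8/29 = 27.6% → Compound 2
Stage II: Compound 2 80/147 = 54.4%, Protocol Alpha 82/163 = 50.3% → Compound 2
Stage I: Compound 2 16/23 = 69.6%, Protocol Alpha 331/563 = 58.8% → Compound 2
Stage III: Compound 2 56/120 = 46.7%, Protocol Alpha 40/98 = 40.8% → Compound 2
Overall: Compound 2 291/639 = 45.5%, Protocol Alpha 461/853 = 54.0% → Protocol Alpha
Compound 2 wins each disease group but Protocol Alpha wins overall — the comparison reverses. Compound 2's patients skew toward stage IV, which has a lower base rate.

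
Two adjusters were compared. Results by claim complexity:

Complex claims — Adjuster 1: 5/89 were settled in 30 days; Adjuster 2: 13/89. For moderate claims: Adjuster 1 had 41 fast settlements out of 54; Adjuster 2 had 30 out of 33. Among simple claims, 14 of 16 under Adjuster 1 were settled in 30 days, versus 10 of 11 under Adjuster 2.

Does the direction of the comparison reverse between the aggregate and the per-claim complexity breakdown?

Complex: Adjuster 1 5/89 = 5.6%, Adjuster 2 13/89 = 14.6% → Adjuster 2
Moderate: Adjuster 1 41/54 = 75.9%, Adjuster 2 30/33 = 90.9% → Adjuster 2
Simple: Adjuster 1 14/16 = 87.5%, Adjuster 2 10/11 = 90.9% → Adjuster 2
Overall: Adjuster 1 60/159 = 37.7%, Adjuster 2 53/133 = 39.8% → Adjuster 2
Adjuster 2 wins overall and in every claim group — no reversal.

No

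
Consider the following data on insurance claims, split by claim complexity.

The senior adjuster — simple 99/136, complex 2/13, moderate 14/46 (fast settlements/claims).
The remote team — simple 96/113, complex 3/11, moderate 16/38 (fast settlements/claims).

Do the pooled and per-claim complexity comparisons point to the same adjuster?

Simple: the senior adjuster 99/136 = 72.8%, the remote team 96/113 = 85.0% → the remote team
Complex: the senior adjuster 2/13 = 15.4%, the remote team 3/11 = 27.3% → the remote team
Moderate: the senior adjuster 14/46 = 30.4%, the remote team 16/38 = 42.1% → the remote team
Overall: the senior adjuster 115/195 = 59.0%, the remote team 115/162 = 71.0% → the remote team
The remote team wins overall and in every claim group — no reversal.

Yes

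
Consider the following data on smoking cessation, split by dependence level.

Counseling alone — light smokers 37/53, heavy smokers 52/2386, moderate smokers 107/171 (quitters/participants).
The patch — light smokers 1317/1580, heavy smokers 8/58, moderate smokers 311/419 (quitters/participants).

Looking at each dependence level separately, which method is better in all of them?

Light smokers: counseling alone 37/53 = 69.8%, the patch 1317/1580 = 83.4% → the patch
Heavy smokers: counseling alone 52/2386 = 2.2%, the patch 8/58 = 13.8% → the patch
Moderate smokers: counseling alone 107/171 = 62.6%, the patch 311/419 = 74.2% → the patch
The patch has the higher rate in all 3 groups.

the patch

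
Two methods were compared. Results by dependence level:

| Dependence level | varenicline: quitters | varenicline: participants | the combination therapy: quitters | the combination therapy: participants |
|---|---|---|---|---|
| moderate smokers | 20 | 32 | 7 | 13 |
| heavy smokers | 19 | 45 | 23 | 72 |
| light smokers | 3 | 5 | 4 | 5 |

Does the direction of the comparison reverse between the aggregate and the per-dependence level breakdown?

No

Moderate smokers: varenicline 20/32 = 62.5%, the combination therapy 7/13 = 53.8% → varenicline
Heavy smokers: varenicline 19/45 = 42.2%, the combination therapy 23/72 = 31.9% → varenicline
Light smokers: varenicline 3/5 = 60.0%, the combination therapy 4/5 = 80.0% → the combination therapy
Overall: varenicline 42/82 = 51.2%, the combination therapy 34/90 = 37.8% → varenicline
Neither sweeps: varenicline wins 2 of 3 groups, the combination therapy wins 1. Varenicline wins overall but not every group — no Simpson reversal.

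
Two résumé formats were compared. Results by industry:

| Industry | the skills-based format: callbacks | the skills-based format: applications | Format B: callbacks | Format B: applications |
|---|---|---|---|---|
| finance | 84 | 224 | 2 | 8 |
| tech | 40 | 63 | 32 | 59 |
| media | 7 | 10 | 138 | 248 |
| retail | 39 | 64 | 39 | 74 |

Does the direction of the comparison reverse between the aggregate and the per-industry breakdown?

Finance: the skills-based format 84/224 = 37.5%, Format B 2/8 = 25.0% → the skills-based format
Tech: the skills-based format 40/63 = 63.5%, Format B 32/59 = 54.2% → the skills-based format
Media: the skills-based format 7/10 = 70.0%, Format B 138/248 = 55.6% → the skills-based format
Retail: the skills-based format 39/64 = 60.9%, Format B 39/74 = 52.7% → the skills-based format
Overall: the skills-based format 170/361 = 47.1%, Format B 211/389 = 54.2% → Format B
The skills-based format wins each industry group but Format B wins overall — the comparison reverses. The skills-based format's applications skew toward finance, which has a lower base rate.

Yes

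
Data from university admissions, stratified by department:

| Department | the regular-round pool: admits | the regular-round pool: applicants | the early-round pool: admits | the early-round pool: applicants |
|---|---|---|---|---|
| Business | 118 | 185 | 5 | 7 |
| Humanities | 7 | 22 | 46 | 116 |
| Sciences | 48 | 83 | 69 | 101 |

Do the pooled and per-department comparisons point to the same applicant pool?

No

Business: the regular-round pool 118/185 = 63.8%, the early-round pool 5/7 = 71.4% → the early-round pool
Humanities: the regular-round pool 7/22 = 31.8%, the early-round pool 46/116 = 39.7% → the early-round pool
Sciences: the regular-round pool 48/83 = 57.8%, the early-round pool 69/101 = 68.3% → the early-round pool
Overall: the regular-round pool 173/290 = 59.7%, the early-round pool 120/224 = 53.6% → the regular-round pool
The early-round pool wins each department group but the regular-round pool wins overall — the comparison reverses. The early-round pool's applicants skew toward Humanities, which has a lower base rate.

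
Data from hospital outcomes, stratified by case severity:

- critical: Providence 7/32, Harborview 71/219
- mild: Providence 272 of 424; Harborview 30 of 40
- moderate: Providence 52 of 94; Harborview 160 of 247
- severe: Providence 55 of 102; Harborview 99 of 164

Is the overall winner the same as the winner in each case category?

Critical: Providence 7/32 = 21.9%, Harborview 71/219 = 32.4% → Harborview
Mild: Providence 272/424 = 64.2%, Harborview 30/40 = 75.0% → Harborview
Moderate: Providence 52/94 = 55.3%, Harborview 160/247 = 64.8% → Harborview
Severe: Providence 55/102 = 53.9%, Harborview 99/164 = 60.4% → Harborview
Overall: Providence 386/652 = 59.2%, Harborview 360/670 = 53.7% → Providence
Harborview wins each case group but Providence wins overall — the comparison reverses. Harborview's patients skew toward critical, which has a lower base rate.

No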